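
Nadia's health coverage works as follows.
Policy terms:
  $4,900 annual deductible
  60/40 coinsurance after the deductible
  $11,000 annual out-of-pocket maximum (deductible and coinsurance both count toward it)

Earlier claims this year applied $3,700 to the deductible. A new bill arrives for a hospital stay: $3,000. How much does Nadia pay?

$1,920

$3,700 of the $4,900 deductible is already met, leaving $1,200.
After the $1,200 deductible portion, $3,000 − $1,200 = $1,800 is subject to coinsurance.
Coinsurance: $1,800 × 40% = $720.
So the patient owes $1,200 + $720 = $1,920 before any cap.
Cumulative spending $3,700 + $1,920 = $5,620 stays under the $11,000 maximum.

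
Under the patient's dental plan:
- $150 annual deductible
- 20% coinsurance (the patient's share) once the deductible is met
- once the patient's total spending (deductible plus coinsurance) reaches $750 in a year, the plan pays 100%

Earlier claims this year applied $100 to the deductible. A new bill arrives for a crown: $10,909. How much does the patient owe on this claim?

$650

Remaining deductible: $150 − $100 = $50.
After the $50 deductible portion, $10,909 − $50 = $10,859 is subject to coinsurance.
20% of $10,859 = $2,171.80 falls to the patient.
Patient responsibility before any cap: $50 + $2,171.80 = $2,221.80.
Year-to-date out-of-pocket would reach $100 + $2,221.80 = $2,321.80, above the $750 maximum, so the patient pays only $750 − $100 = $650.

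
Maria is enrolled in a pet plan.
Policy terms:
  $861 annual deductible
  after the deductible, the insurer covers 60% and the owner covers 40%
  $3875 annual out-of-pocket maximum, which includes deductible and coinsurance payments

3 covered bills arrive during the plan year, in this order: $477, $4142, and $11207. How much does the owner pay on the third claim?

Claim 1 — $477: entire amount goes to the deductible. Cost to owner: $477. OOP to date $477.
Claim 2 — $4142: $384 finishes the deductible; $3758 goes to coinsurance; 40% of $3758 = $1503.20. Cost to owner: $1887.20. OOP to date $2364.20.
Claim 3 — $11207: deductible already satisfied, so owner's share is 40% × $11207 = $4482.80. Adding that to $2364.20 gives $6847, past the $3875 cap; owner pays only $3875 − $2364.20 = $1510.80.

$1510.80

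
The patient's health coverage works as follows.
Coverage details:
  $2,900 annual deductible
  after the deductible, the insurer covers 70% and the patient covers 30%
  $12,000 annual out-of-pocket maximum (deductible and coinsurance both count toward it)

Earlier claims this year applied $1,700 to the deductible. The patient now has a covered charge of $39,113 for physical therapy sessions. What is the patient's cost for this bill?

Remaining deductible: $2,900 − $1,700 = $1,200.
After the $1,200 deductible portion, $39,113 − $1,200 = $37,913 is subject to coinsurance.
Coinsurance: $37,913 × 30% = $11,373.90.
Patient responsibility before any cap: $1,200 + $11,373.90 = $12,573.90.
Year-to-date out-of-pocket would reach $1,700 + $12,573.90 = $14,273.90, above the $12,000 maximum, so the patient pays only $12,000 − $1,700 = $10,300.

$10,300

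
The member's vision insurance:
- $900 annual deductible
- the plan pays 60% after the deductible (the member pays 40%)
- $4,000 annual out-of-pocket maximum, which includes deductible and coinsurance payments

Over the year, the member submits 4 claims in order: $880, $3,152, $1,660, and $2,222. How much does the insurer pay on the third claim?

$996

Claim 1 — $880: all of it applies to the deductible. Cost to member: $880. OOP to date $880. Plan pays $880 − $880 = $0.
Claim 2 — $3,152: $20 to deductible, leaving $3,132; 40% of $3,132 = $1,252.80. Member pays $1,272.80; OOP now $2,152.80. Insurer: $3,152 − $1,272.80 = $1,879.20.
Claim 3 — $1,660: 40% coinsurance on $1,660 = $664. Member pays $664; OOP now $2,816.80. Plan pays $1,660 − $664 = $996.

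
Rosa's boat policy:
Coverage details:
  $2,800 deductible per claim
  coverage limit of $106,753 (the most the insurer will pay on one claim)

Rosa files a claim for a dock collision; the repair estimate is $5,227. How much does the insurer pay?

After the deductible, $5,227 − $2,800 = $2,427 remains.
$2,427 ≤ $106,753, so the limit doesn't bind; insurer pays $2,427.

$2,427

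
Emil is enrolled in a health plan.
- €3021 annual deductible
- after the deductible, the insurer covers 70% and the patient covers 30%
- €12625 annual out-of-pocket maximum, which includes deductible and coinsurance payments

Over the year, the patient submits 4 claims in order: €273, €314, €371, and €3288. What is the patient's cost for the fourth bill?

Claim 1 — €273: all of it applies to the deductible. Cost to patient: €273. OOP to date €273.
Claim 2 — €314: all of it applies to the deductible. Patient owes €314 (running OOP €587).
Claim 3 — €371: all of it applies to the deductible. Cost to patient: €371. OOP to date €958.
Claim 4 — €3288: deductible takes €2063, €1225 remains; 30% of €1225 = €367.50. Patient owes €2430.50 (running OOP €3388.50).

€2430.50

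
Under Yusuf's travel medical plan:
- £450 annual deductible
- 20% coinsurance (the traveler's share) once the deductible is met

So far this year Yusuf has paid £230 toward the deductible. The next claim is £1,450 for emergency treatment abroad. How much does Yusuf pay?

Deductible still to meet: £450 − £230 = £220.
That leaves £1,450 − £220 = £1,230 for coinsurance.
Coinsurance: £1,230 × 20% = £246.
Traveler responsibility: £220 + £246 = £466.

£466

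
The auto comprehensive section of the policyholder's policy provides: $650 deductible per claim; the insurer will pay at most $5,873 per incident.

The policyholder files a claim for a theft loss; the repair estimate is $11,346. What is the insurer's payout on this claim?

$5,873

Less the $650 deductible: $11,346 − $650 = $10,696.
$10,696 exceeds the $5,873 limit, so the insurer pays the limit: $5,873.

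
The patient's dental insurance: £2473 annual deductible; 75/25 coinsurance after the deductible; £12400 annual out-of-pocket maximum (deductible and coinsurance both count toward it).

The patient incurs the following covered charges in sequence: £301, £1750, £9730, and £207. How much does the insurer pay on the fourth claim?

Claim 1 — £301: fully absorbed by the deductible. Patient pays £301; OOP now £301. Insurer: £301 − £301 = £0.
Claim 2 — £1750: fully absorbed by the deductible. Patient owes £1750 (running OOP £2051). Plan pays £1750 − £1750 = £0.
Claim 3 — £9730: £422 to deductible, leaving £9308; patient's 25% is £2327. Patient pays £2749; OOP now £4800. Plan pays £9730 − £2749 = £6981.
Claim 4 — £207: deductible met; 25% of £207 = £51.75. Patient owes £51.75 (running OOP £4851.75). Insurer: £207 − £51.75 = £155.25.

£155.25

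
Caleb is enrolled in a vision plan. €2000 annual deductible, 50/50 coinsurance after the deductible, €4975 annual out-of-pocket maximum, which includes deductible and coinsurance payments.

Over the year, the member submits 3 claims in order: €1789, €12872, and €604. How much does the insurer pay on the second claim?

#1 (€1789): fully absorbed by the deductible. Cost to member: €1789. OOP to date €1789. Insurer: €1789 − €1789 = €0.
#2 (€12872): €211 finishes the deductible; €12661 goes to coinsurance; coinsurance €12661 × 50% = €6330.50. Claim cost before the cap: €211 + €6330.50 = €6541.50. OOP would hit €8330.50 > €4975, so the cap limits the member to €4975 − €1789 = €3186. Insurer: €12872 − €3186 = €9686.

€9686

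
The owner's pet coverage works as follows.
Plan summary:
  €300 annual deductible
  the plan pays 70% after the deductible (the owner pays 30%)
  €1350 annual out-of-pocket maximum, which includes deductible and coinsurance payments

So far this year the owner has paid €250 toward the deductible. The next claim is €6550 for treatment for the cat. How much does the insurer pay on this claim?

€5450

Deductible still to meet: €300 − €250 = €50.
That leaves €6550 − €50 = €6500 for coinsurance.
Coinsurance: €6500 × 30% = €1950.
That puts the owner's cost at €50 + €1950 = €2000 before any cap.
Adding €2000 to the €250 already spent would give €2250, which exceeds the €1350 cap; the owner pays just €1350 − €250 = €1100.
The insurer covers the remainder: €6550 − €1100 = €5450.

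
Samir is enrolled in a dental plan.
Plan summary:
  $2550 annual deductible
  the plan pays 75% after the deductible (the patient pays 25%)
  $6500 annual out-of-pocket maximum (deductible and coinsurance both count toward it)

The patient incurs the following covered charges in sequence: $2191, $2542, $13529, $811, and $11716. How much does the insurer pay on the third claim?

$10146.75

Claim 1 — $2191: entire amount goes to the deductible. Cost to patient: $2191. OOP to date $2191. Plan pays $2191 − $2191 = $0.
Claim 2 — $2542: $359 to deductible, leaving $2183; 25% of $2183 = $545.75. Patient owes $904.75 (running OOP $3095.75). Plan pays $2542 − $904.75 = $1637.25.
Claim 3 — $13529: deductible met; 25% of $13529 = $3382.25. Cost to patient: $3382.25. OOP to date $6478. Plan pays $13529 − $3382.25 = $10146.75.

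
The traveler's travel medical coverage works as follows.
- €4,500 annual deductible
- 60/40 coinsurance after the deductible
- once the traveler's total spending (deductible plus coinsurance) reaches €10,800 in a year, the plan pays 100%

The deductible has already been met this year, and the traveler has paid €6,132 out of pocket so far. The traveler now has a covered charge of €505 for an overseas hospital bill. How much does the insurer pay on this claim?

€303

With the deductible met, the entire €505 is subject to coinsurance.
Coinsurance: €505 × 40% = €202.
Year-to-date out-of-pocket becomes €6,132 + €202 = €6,334, still under the €10,800 maximum, so no cap applies.
The plan picks up €505 − €202 = €303.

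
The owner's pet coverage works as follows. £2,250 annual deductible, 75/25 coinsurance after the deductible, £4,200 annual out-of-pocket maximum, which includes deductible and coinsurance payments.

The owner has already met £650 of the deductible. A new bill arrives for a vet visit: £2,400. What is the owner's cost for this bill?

£1,800

Remaining deductible: £2,250 − £650 = £1,600.
That leaves £2,400 − £1,600 = £800 for coinsurance.
Owner's 25% share of £800 is £200.
That puts the owner's cost at £1,600 + £200 = £1,800 before any cap.
Year-to-date out-of-pocket becomes £650 + £1,800 = £2,450, still under the £4,200 maximum, so no cap applies.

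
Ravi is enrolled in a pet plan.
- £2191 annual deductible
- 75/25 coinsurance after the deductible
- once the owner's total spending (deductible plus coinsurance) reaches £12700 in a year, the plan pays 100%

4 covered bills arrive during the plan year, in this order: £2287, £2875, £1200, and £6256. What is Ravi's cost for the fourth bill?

Claim 1 — £2287: £2191 finishes the deductible; £96 goes to coinsurance; owner's 25% is £24. Owner owes £2215 (running OOP £2215).
Claim 2 — £2875: deductible met; 25% of £2875 = £718.75. Cost to owner: £718.75. OOP to date £2933.75.
Claim 3 — £1200: deductible met; 25% of £1200 = £300. Owner owes £300 (running OOP £3233.75).
Claim 4 — £6256: deductible met; 25% of £6256 = £1564. Owner owes £1564 (running OOP £4797.75).

£1564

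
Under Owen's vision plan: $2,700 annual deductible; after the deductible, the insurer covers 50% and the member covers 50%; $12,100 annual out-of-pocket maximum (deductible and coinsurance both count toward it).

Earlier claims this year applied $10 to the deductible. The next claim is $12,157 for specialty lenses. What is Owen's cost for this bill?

Deductible still to meet: $2,700 − $10 = $2,690.
That leaves $12,157 − $2,690 = $9,467 for coinsurance.
50% of $9,467 = $4,733.50 falls to the member.
That puts the member's cost at $2,690 + $4,733.50 = $7,423.50 before any cap.
Cumulative spending $10 + $7,423.50 = $7,433.50 stays under the $12,100 maximum.

$7,423.50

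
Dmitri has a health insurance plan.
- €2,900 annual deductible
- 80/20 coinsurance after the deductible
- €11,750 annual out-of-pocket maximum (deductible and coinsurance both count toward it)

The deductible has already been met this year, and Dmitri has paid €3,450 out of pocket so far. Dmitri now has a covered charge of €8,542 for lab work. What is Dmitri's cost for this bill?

The deductible is already satisfied, so the full bill goes to coinsurance.
Patient's 20% share of €8,542 is €1,708.40.
Cumulative spending €3,450 + €1,708.40 = €5,158.40 stays under the €11,750 maximum.

€1,708.40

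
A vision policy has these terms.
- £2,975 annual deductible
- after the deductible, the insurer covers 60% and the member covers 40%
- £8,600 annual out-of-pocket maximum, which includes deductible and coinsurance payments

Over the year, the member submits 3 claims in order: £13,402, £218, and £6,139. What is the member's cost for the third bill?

£1,367

Bill 1, £13,402: £2,975 to deductible, leaving £10,427; coinsurance £10,427 × 40% = £4,170.80. Cost to member: £7,145.80. OOP to date £7,145.80.
Bill 2, £218: deductible already satisfied, so member's share is 40% × £218 = £87.20. Member pays £87.20; OOP now £7,233.
Bill 3, £6,139: deductible met; 40% of £6,139 = £2,455.60. OOP would hit £9,688.60 > £8,600, so the cap limits the member to £8,600 − £7,233 = £1,367.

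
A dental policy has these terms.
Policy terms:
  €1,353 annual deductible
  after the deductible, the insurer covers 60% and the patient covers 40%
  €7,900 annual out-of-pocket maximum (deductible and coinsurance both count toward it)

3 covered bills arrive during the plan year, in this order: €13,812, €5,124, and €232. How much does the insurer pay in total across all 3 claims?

Claim 1 — €13,812: €1,353 finishes the deductible; €12,459 goes to coinsurance; patient's 40% is €4,983.60. Patient pays €6,336.60; OOP now €6,336.60. Insurer: €13,812 − €6,336.60 = €7,475.40.
Claim 2 — €5,124: deductible met; 40% of €5,124 = €2,049.60. Adding that to €6,336.60 gives €8,386.20, past the €7,900 cap; patient pays only €7,900 − €6,336.60 = €1,563.40. Insurer: €5,124 − €1,563.40 = €3,560.60.
Claim 3 — €232: deductible met; 40% of €232 = €92.80. That would push OOP to €7,992.80, over the €7,900 cap, so patient pays €7,900 − €7,900 = €0. Insurer: €232 − €0 = €232.
Insurer total = bills − patient's total = €19,168 − €7,900 = €11,268.

€11,268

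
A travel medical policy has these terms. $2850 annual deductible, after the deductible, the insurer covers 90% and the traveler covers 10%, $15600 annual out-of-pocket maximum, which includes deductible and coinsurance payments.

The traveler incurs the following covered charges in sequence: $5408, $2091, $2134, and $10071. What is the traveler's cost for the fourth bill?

$1007.10

#1 ($5408): $2850 to deductible, leaving $2558; traveler's 10% is $255.80. Cost to traveler: $3105.80. OOP to date $3105.80.
#2 ($2091): 10% coinsurance on $2091 = $209.10. Traveler pays $209.10; OOP now $3314.90.
#3 ($2134): deductible met; 10% of $2134 = $213.40. Traveler pays $213.40; OOP now $3528.30.
#4 ($10071): deductible already satisfied, so traveler's share is 10% × $10071 = $1007.10. Traveler pays $1007.10; OOP now $4535.40.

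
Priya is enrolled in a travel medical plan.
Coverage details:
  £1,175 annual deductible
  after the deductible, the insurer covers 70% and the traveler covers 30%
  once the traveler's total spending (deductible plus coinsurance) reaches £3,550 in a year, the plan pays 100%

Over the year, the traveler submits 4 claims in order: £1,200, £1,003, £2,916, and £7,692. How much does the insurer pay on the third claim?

Bill 1, £1,200: deductible takes £1,175, £25 remains; 30% of £25 = £7.50. Cost to traveler: £1,182.50. OOP to date £1,182.50. Plan pays £1,200 − £1,182.50 = £17.50.
Bill 2, £1,003: deductible already satisfied, so traveler's share is 30% × £1,003 = £300.90. Cost to traveler: £300.90. OOP to date £1,483.40. Plan pays £1,003 − £300.90 = £702.10.
Bill 3, £2,916: deductible already satisfied, so traveler's share is 30% × £2,916 = £874.80. Cost to traveler: £874.80. OOP to date £2,358.20. Plan pays £2,916 − £874.80 = £2,041.20.

£2,041.20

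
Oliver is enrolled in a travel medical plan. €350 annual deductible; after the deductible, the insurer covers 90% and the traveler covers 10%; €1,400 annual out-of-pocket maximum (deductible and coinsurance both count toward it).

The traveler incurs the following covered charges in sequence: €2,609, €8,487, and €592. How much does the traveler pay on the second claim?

€824.10

Claim 1 (€2,609): €350 finishes the deductible; €2,259 goes to coinsurance; traveler's 10% is €225.90. Cost to traveler: €575.90. OOP to date €575.90.
Claim 2 (€8,487): deductible already satisfied, so traveler's share is 10% × €8,487 = €848.70. Adding that to €575.90 gives €1,424.60, past the €1,400 cap; traveler pays only €1,400 − €575.90 = €824.10.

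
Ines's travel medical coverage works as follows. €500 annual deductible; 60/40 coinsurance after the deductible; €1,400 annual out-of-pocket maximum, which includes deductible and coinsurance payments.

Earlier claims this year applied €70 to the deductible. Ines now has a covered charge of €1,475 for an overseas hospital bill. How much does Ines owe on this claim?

€848

€70 of the €500 deductible is already met, leaving €430.
The remaining €1,045 (= €1,475 − €430) moves to coinsurance.
Traveler's 40% share of €1,045 is €418.
So the traveler owes €430 + €418 = €848 before any cap.
Total out-of-pocket so far would be €70 + €848 = €918, below the €1,400 cap — no reduction.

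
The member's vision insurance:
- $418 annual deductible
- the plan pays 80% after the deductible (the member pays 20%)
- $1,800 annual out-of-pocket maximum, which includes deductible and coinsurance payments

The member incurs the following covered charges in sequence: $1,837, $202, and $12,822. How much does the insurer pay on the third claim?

$11,764.20

#1 ($1,837): $418 to deductible, leaving $1,419; member's 20% is $283.80. Member pays $701.80; OOP now $701.80. Insurer: $1,837 − $701.80 = $1,135.20.
#2 ($202): 20% coinsurance on $202 = $40.40. Member owes $40.40 (running OOP $742.20). Plan pays $202 − $40.40 = $161.60.
#3 ($12,822): deductible already satisfied, so member's share is 20% × $12,822 = $2,564.40. Adding that to $742.20 gives $3,306.60, past the $1,800 cap; member pays only $1,800 − $742.20 = $1,057.80. Insurer: $12,822 − $1,057.80 = $11,764.20.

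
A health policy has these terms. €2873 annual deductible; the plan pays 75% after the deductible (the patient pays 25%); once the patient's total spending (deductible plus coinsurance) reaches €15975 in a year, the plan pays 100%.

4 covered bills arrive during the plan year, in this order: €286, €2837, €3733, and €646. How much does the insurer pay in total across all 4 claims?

€3471.75

Bill 1, €286: all of it applies to the deductible. Patient pays €286; OOP now €286. Insurer: €286 − €286 = €0.
Bill 2, €2837: €2587 to deductible, leaving €250; coinsurance €250 × 25% = €62.50. Cost to patient: €2649.50. OOP to date €2935.50. Insurer: €2837 − €2649.50 = €187.50.
Bill 3, €3733: 25% coinsurance on €3733 = €933.25. Patient pays €933.25; OOP now €3868.75. Insurer: €3733 − €933.25 = €2799.75.
Bill 4, €646: deductible met; 25% of €646 = €161.50. Patient owes €161.50 (running OOP €4030.25). Plan pays €646 − €161.50 = €484.50.
Insurer total: €0 + €187.50 + €2799.75 + €484.50 = €3471.75.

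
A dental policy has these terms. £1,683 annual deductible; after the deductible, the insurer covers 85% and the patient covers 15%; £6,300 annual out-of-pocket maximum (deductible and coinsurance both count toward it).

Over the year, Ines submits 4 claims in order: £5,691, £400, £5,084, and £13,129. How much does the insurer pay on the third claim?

#1 (£5,691): £1,683 to deductible, leaving £4,008; 15% of £4,008 = £601.20. Cost to patient: £2,284.20. OOP to date £2,284.20. Plan pays £5,691 − £2,284.20 = £3,406.80.
#2 (£400): deductible met; 15% of £400 = £60. Patient pays £60; OOP now £2,344.20. Plan pays £400 − £60 = £340.
#3 (£5,084): deductible met; 15% of £5,084 = £762.60. Patient owes £762.60 (running OOP £3,106.80). Plan pays £5,084 − £762.60 = £4,321.40.

£4,321.40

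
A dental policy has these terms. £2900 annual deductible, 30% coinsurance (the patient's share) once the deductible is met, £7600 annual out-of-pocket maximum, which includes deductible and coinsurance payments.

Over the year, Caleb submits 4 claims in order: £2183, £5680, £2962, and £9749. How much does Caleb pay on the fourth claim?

£2322.50

Claim 1 — £2183: all of it applies to the deductible. Cost to patient: £2183. OOP to date £2183.
Claim 2 — £5680: £717 finishes the deductible; £4963 goes to coinsurance; patient's 30% is £1488.90. Patient pays £2205.90; OOP now £4388.90.
Claim 3 — £2962: deductible met; 30% of £2962 = £888.60. Cost to patient: £888.60. OOP to date £5277.50.
Claim 4 — £9749: deductible met; 30% of £9749 = £2924.70. Adding that to £5277.50 gives £8202.20, past the £7600 cap; patient pays only £7600 − £5277.50 = £2322.50.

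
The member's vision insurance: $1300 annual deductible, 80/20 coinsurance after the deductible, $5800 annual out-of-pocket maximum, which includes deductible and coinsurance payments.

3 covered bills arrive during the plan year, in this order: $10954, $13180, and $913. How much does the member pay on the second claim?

$2569.20

Bill 1, $10954: $1300 to deductible, leaving $9654; 20% of $9654 = $1930.80. Member owes $3230.80 (running OOP $3230.80).
Bill 2, $13180: deductible already satisfied, so member's share is 20% × $13180 = $2636. Adding that to $3230.80 gives $5866.80, past the $5800 cap; member pays only $5800 − $3230.80 = $2569.20.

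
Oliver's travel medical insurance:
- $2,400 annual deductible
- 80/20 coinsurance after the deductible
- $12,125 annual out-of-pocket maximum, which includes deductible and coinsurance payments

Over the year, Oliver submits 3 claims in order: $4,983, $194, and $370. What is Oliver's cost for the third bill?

Bill 1, $4,983: deductible takes $2,400, $2,583 remains; 20% of $2,583 = $516.60. Traveler owes $2,916.60 (running OOP $2,916.60).
Bill 2, $194: 20% coinsurance on $194 = $38.80. Cost to traveler: $38.80. OOP to date $2,955.40.
Bill 3, $370: deductible already satisfied, so traveler's share is 20% × $370 = $74. Cost to traveler: $74. OOP to date $3,029.40.

$74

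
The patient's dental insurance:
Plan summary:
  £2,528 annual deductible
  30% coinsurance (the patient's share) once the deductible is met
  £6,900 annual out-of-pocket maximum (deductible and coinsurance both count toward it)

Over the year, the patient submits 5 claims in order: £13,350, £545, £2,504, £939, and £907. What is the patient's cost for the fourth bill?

£210.70

Bill 1, £13,350: deductible takes £2,528, £10,822 remains; coinsurance £10,822 × 30% = £3,246.60. Patient owes £5,774.60 (running OOP £5,774.60).
Bill 2, £545: deductible met; 30% of £545 = £163.50. Patient owes £163.50 (running OOP £5,938.10).
Bill 3, £2,504: deductible already satisfied, so patient's share is 30% × £2,504 = £751.20. Cost to patient: £751.20. OOP to date £6,689.30.
Bill 4, £939: deductible met; 30% of £939 = £281.70. OOP would hit £6,971 > £6,900, so the cap limits the patient to £6,900 − £6,689.30 = £210.70.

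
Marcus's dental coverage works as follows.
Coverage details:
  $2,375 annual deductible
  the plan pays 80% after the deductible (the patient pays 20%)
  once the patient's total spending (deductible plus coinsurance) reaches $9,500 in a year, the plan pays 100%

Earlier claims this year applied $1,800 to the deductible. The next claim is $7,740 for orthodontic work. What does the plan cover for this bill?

$5,732

Remaining deductible: $2,375 − $1,800 = $575.
After the $575 deductible portion, $7,740 − $575 = $7,165 is subject to coinsurance.
20% of $7,165 = $1,433 falls to the patient.
Patient responsibility before any cap: $575 + $1,433 = $2,008.
Year-to-date out-of-pocket becomes $1,800 + $2,008 = $3,808, still under the $9,500 maximum, so no cap applies.
The insurer covers the remainder: $7,740 − $2,008 = $5,732.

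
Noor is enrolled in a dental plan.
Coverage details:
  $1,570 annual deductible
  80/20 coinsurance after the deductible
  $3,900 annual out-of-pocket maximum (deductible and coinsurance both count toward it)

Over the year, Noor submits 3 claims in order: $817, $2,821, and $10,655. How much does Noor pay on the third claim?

#1 ($817): entire amount goes to the deductible. Patient pays $817; OOP now $817.
#2 ($2,821): $753 finishes the deductible; $2,068 goes to coinsurance; patient's 20% is $413.60. Cost to patient: $1,166.60. OOP to date $1,983.60.
#3 ($10,655): deductible already satisfied, so patient's share is 20% × $10,655 = $2,131. Adding that to $1,983.60 gives $4,114.60, past the $3,900 cap; patient pays only $3,900 − $1,983.60 = $1,916.40.

$1,916.40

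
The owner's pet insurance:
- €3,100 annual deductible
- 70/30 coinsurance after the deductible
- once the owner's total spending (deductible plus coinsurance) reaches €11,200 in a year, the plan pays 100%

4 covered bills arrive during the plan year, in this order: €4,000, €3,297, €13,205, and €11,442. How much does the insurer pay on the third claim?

Bill 1, €4,000: €3,100 finishes the deductible; €900 goes to coinsurance; coinsurance €900 × 30% = €270. Owner pays €3,370; OOP now €3,370. Insurer: €4,000 − €3,370 = €630.
Bill 2, €3,297: deductible met; 30% of €3,297 = €989.10. Cost to owner: €989.10. OOP to date €4,359.10. Plan pays €3,297 − €989.10 = €2,307.90.
Bill 3, €13,205: deductible met; 30% of €13,205 = €3,961.50. Owner owes €3,961.50 (running OOP €8,320.60). Plan pays €13,205 − €3,961.50 = €9,243.50.

€9,243.50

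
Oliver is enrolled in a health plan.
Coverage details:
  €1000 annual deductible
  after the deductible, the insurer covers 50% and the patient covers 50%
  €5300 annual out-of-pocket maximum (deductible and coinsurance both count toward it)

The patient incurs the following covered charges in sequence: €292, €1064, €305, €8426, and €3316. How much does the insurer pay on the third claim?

Claim 1 — €292: entire amount goes to the deductible. Patient owes €292 (running OOP €292). Insurer: €292 − €292 = €0.
Claim 2 — €1064: €708 to deductible, leaving €356; 50% of €356 = €178. Cost to patient: €886. OOP to date €1178. Plan pays €1064 − €886 = €178.
Claim 3 — €305: 50% coinsurance on €305 = €152.50. Cost to patient: €152.50. OOP to date €1330.50. Plan pays €305 − €152.50 = €152.50.

€152.50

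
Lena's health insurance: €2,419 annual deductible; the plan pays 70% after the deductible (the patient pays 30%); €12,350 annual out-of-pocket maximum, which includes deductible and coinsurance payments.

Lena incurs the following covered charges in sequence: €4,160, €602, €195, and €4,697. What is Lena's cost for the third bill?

€58.50

#1 (€4,160): €2,419 finishes the deductible; €1,741 goes to coinsurance; coinsurance €1,741 × 30% = €522.30. Cost to patient: €2,941.30. OOP to date €2,941.30.
#2 (€602): deductible met; 30% of €602 = €180.60. Cost to patient: €180.60. OOP to date €3,121.90.
#3 (€195): deductible met; 30% of €195 = €58.50. Patient pays €58.50; OOP now €3,180.40.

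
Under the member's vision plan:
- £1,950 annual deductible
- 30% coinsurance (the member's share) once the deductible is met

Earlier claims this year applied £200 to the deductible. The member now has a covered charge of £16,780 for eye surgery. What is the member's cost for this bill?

£6,259

Deductible still to meet: £1,950 − £200 = £1,750.
The remaining £15,030 (= £16,780 − £1,750) moves to coinsurance.
Coinsurance: £15,030 × 30% = £4,509.
Member responsibility: £1,750 + £4,509 = £6,259.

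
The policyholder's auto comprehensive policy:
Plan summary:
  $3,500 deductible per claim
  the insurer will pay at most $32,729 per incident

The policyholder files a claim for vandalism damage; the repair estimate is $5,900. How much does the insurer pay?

$2,400

Subtract the deductible: $5,900 − $3,500 = $2,400.
$2,400 is within the $32,729 limit, so the insurer pays $2,400.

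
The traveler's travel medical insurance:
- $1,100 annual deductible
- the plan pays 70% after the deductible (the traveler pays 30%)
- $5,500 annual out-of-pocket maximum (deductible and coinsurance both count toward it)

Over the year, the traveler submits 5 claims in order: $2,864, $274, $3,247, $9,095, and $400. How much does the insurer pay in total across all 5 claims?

$10,380

Bill 1, $2,864: deductible takes $1,100, $1,764 remains; traveler's 30% is $529.20. Traveler pays $1,629.20; OOP now $1,629.20. Plan pays $2,864 − $1,629.20 = $1,234.80.
Bill 2, $274: deductible met; 30% of $274 = $82.20. Traveler pays $82.20; OOP now $1,711.40. Insurer: $274 − $82.20 = $191.80.
Bill 3, $3,247: deductible met; 30% of $3,247 = $974.10. Cost to traveler: $974.10. OOP to date $2,685.50. Plan pays $3,247 − $974.10 = $2,272.90.
Bill 4, $9,095: deductible already satisfied, so traveler's share is 30% × $9,095 = $2,728.50. Traveler owes $2,728.50 (running OOP $5,414). Insurer: $9,095 − $2,728.50 = $6,366.50.
Bill 5, $400: deductible met; 30% of $400 = $120. Adding that to $5,414 gives $5,534, past the $5,500 cap; traveler pays only $5,500 − $5,414 = $86. Insurer: $400 − $86 = $314.
Insurer total = bills − traveler's total = $15,880 − $5,500 = $10,380.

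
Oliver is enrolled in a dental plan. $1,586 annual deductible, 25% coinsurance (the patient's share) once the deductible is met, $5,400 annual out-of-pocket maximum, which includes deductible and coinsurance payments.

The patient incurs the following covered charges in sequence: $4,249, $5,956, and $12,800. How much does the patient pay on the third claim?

$1,659.25

Bill 1, $4,249: deductible takes $1,586, $2,663 remains; coinsurance $2,663 × 25% = $665.75. Cost to patient: $2,251.75. OOP to date $2,251.75.
Bill 2, $5,956: 25% coinsurance on $5,956 = $1,489. Cost to patient: $1,489. OOP to date $3,740.75.
Bill 3, $12,800: deductible met; 25% of $12,800 = $3,200. Adding that to $3,740.75 gives $6,940.75, past the $5,400 cap; patient pays only $5,400 − $3,740.75 = $1,659.25.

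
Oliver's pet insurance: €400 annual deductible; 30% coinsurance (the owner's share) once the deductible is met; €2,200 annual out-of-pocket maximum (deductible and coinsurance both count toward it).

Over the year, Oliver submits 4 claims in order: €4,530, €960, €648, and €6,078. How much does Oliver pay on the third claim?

€194.40

Bill 1, €4,530: deductible takes €400, €4,130 remains; owner's 30% is €1,239. Cost to owner: €1,639. OOP to date €1,639.
Bill 2, €960: deductible met; 30% of €960 = €288. Owner owes €288 (running OOP €1,927).
Bill 3, €648: deductible already satisfied, so owner's share is 30% × €648 = €194.40. Cost to owner: €194.40. OOP to date €2,121.40.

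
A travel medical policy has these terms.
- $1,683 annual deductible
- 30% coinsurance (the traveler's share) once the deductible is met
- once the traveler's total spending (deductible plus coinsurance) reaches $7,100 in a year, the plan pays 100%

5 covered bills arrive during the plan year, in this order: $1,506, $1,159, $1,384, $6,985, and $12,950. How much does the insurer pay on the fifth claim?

$10,338.30

Bill 1, $1,506: all of it applies to the deductible. Traveler pays $1,506; OOP now $1,506. Insurer: $1,506 − $1,506 = $0.
Bill 2, $1,159: $177 to deductible, leaving $982; coinsurance $982 × 30% = $294.60. Traveler owes $471.60 (running OOP $1,977.60). Insurer: $1,159 − $471.60 = $687.40.
Bill 3, $1,384: 30% coinsurance on $1,384 = $415.20. Cost to traveler: $415.20. OOP to date $2,392.80. Plan pays $1,384 − $415.20 = $968.80.
Bill 4, $6,985: deductible already satisfied, so traveler's share is 30% × $6,985 = $2,095.50. Traveler owes $2,095.50 (running OOP $4,488.30). Insurer: $6,985 − $2,095.50 = $4,889.50.
Bill 5, $12,950: deductible met; 30% of $12,950 = $3,885. Adding that to $4,488.30 gives $8,373.30, past the $7,100 cap; traveler pays only $7,100 − $4,488.30 = $2,611.70. Plan pays $12,950 − $2,611.70 = $10,338.30.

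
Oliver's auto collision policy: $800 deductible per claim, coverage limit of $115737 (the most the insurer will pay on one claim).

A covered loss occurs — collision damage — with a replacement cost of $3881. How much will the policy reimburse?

Less the $800 deductible: $3881 − $800 = $3081.
$3081 ≤ $115737, so the limit doesn't bind; insurer pays $3081.

$3081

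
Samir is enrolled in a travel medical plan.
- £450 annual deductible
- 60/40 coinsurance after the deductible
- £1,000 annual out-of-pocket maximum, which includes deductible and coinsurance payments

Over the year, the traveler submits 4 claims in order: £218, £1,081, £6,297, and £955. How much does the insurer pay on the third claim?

Claim 1 (£218): entire amount goes to the deductible. Traveler pays £218; OOP now £218. Insurer: £218 − £218 = £0.
Claim 2 (£1,081): £232 to deductible, leaving £849; 40% of £849 = £339.60. Traveler owes £571.60 (running OOP £789.60). Plan pays £1,081 − £571.60 = £509.40.
Claim 3 (£6,297): deductible met; 40% of £6,297 = £2,518.80. OOP would hit £3,308.40 > £1,000, so the cap limits the traveler to £1,000 − £789.60 = £210.40. Insurer: £6,297 − £210.40 = £6,086.60.

£6,086.60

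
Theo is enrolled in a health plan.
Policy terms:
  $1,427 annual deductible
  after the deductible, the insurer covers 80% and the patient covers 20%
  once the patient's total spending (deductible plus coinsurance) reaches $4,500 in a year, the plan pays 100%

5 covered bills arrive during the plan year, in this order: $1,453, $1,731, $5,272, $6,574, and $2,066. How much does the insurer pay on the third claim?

Bill 1, $1,453: $1,427 finishes the deductible; $26 goes to coinsurance; coinsurance $26 × 20% = $5.20. Patient owes $1,432.20 (running OOP $1,432.20). Plan pays $1,453 − $1,432.20 = $20.80.
Bill 2, $1,731: 20% coinsurance on $1,731 = $346.20. Patient pays $346.20; OOP now $1,778.40. Plan pays $1,731 − $346.20 = $1,384.80.
Bill 3, $5,272: deductible already satisfied, so patient's share is 20% × $5,272 = $1,054.40. Patient pays $1,054.40; OOP now $2,832.80. Insurer: $5,272 − $1,054.40 = $4,217.60.

$4,217.60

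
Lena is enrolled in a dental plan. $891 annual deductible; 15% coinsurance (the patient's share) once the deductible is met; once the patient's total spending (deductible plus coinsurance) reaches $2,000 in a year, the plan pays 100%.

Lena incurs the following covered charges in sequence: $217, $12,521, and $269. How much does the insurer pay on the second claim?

$10,738

#1 ($217): fully absorbed by the deductible. Patient owes $217 (running OOP $217). Plan pays $217 − $217 = $0.
#2 ($12,521): deductible takes $674, $11,847 remains; 15% of $11,847 = $1,777.05. Claim cost before the cap: $674 + $1,777.05 = $2,451.05. Adding that to $217 gives $2,668.05, past the $2,000 cap; patient pays only $2,000 − $217 = $1,783. Plan pays $12,521 − $1,783 = $10,738.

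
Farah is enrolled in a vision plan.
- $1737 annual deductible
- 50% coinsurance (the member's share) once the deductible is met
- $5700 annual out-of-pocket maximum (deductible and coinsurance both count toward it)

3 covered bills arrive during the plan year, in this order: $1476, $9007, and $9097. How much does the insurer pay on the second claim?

$4783

Bill 1, $1476: all of it applies to the deductible. Cost to member: $1476. OOP to date $1476. Insurer: $1476 − $1476 = $0.
Bill 2, $9007: deductible takes $261, $8746 remains; coinsurance $8746 × 50% = $4373. Together that's $261 + $4373 = $4634. OOP would hit $6110 > $5700, so the cap limits the member to $5700 − $1476 = $4224. Plan pays $9007 − $4224 = $4783.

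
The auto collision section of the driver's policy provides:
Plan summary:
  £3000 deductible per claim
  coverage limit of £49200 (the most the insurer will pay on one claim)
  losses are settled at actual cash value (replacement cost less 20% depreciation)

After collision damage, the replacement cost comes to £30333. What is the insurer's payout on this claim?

£21266.40

Actual cash value after 20% depreciation: £30333 × 80% = £24266.40.
After the deductible, £24266.40 − £3000 = £21266.40 remains.
£21266.40 ≤ £49200, so the limit doesn't bind; insurer pays £21266.40.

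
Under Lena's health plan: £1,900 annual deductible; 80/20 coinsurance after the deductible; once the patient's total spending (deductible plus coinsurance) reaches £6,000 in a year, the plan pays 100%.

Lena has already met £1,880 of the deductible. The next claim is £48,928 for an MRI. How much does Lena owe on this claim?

Remaining deductible: £1,900 − £1,880 = £20.
After the £20 deductible portion, £48,928 − £20 = £48,908 is subject to coinsurance.
Patient's 20% share of £48,908 is £9,781.60.
So the patient owes £20 + £9,781.60 = £9,801.60 before any cap.
Adding £9,801.60 to the £1,880 already spent would give £11,681.60, which exceeds the £6,000 cap; the patient pays just £6,000 − £1,880 = £4,120.

£4,120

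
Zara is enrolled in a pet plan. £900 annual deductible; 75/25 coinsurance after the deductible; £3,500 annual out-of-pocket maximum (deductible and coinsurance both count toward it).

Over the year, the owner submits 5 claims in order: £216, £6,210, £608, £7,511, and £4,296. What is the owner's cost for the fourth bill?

£1,066.50

Claim 1 — £216: fully absorbed by the deductible. Owner owes £216 (running OOP £216).
Claim 2 — £6,210: £684 to deductible, leaving £5,526; coinsurance £5,526 × 25% = £1,381.50. Owner owes £2,065.50 (running OOP £2,281.50).
Claim 3 — £608: deductible met; 25% of £608 = £152. Owner owes £152 (running OOP £2,433.50).
Claim 4 — £7,511: 25% coinsurance on £7,511 = £1,877.75. OOP would hit £4,311.25 > £3,500, so the cap limits the owner to £3,500 − £2,433.50 = £1,066.50.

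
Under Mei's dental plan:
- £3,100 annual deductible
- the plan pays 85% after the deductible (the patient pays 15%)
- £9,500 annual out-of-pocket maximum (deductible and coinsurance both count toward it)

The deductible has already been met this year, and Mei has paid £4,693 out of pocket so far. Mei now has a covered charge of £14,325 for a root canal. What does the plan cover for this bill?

With the deductible met, the entire £14,325 is subject to coinsurance.
Coinsurance: £14,325 × 15% = £2,148.75.
Cumulative spending £4,693 + £2,148.75 = £6,841.75 stays under the £9,500 maximum.
The plan picks up £14,325 − £2,148.75 = £12,176.25.

£12,176.25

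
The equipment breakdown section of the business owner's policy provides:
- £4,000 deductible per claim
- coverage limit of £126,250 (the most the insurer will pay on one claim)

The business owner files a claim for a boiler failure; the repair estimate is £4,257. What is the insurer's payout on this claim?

Subtract the deductible: £4,257 − £4,000 = £257.
That's under the £126,250 cap, so the insurer reimburses the full £257.

£257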